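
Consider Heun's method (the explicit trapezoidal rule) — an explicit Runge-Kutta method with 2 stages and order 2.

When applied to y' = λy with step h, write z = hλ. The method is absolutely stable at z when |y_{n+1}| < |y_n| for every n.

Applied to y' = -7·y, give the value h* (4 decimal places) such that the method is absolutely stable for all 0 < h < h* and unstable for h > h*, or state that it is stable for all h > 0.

Test eqn y'=λy, z=hλ:
  order 2, 2-stage ⇒ R(z)=1+z+z^2/2
  (e.g. R(-0.49)=0.63005, |R|=0.63005)

Find x<0 with |R(x)|<1.
x=-0.49: |R|=0.6300
|R(-2.39)|=1.4661 |R(-1.92)|=0.9232 |R(-0.83)|=0.5145
Bisect:
  x_lo=-2.8022 |R|=2.1240  x_hi=-0.3176 |R|=0.7328
  mid=-1.55993 |R|=0.65676 →hi
  mid=-2.18109 |R|=1.19748 →lo
  mid=-1.87051 |R|=0.87889 →hi
  mid=-2.02580 |R|=1.02613 →lo
  mid=-1.94815 |R|=0.94950 →hi
  mid=-1.98698 |R|=0.98706 →hi
  mid=-2.00639 |R|=1.00641 →lo
  mid=-1.99668 |R|=0.99669 →hi
  mid=-2.00153 |R|=1.00154 →lo
  ...
  [-2.00002,-1.99987] ⇒ x*=-2.0000
Interval (-2.0000, 0).

(-2.0000,0); λ=-7 ⇒ h* = 0.2857.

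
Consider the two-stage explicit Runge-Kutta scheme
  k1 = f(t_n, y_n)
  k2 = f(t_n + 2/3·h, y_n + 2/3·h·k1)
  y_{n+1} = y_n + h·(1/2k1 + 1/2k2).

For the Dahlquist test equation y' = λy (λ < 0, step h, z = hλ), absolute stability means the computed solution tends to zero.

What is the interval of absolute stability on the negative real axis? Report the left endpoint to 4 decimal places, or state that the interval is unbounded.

Test eqn y'=λy, z=hλ:
  k1=λy_n ⇒ h·k1=z·y_n;  k2=λ(1+2/3z)y_n ⇒ h·k2=z(1+2/3z)y_n
  y_{n+1}/y_n = 1 + 1/2z + 1/2z(1+2/3z) = 1 + z + 1/3z²
  so R(z) = 1 + z + 1/3z².

Find x<0 with |R(x)|<1.
x=-1.62: |R|=0.2548
R=1: x+1/3x²=0 ⇒ x=−3=-3.0000; min R=1−1/(4·1/3)=0.2500>−1
Confirm numerically:
  x=-2.343: |R|=0.48688 <1
  x=-1.689: |R|=0.26191 <1
  x=-1.558: |R|=0.25112 <1
  x=-1.398: |R|=0.25347 <1
  x=-3.515: |R|=1.60341 >1
  x=-3.131: |R|=1.13672 >1
So |R|<1 on (-3.0000, 0).

(-3.0000, 0).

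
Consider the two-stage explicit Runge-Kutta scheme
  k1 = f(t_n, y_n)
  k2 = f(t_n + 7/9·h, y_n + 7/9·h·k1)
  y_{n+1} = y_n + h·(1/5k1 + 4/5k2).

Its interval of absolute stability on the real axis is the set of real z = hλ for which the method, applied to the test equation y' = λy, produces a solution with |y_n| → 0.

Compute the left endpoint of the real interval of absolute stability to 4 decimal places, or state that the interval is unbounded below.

left endpoint -1.6071.

With y'=λy (z=hλ):
  k1=λy_n ⇒ h·k1=z·y_n;  k2=λ(1+7/9z)y_n ⇒ h·k2=z(1+7/9z)y_n
  y_{n+1}/y_n = 1 + 1/5z + 4/5z(1+7/9z) = 1 + z + 28/45z²
  ⇒ R(z) = 1 + z + 28/45z².

Solve |R(x)|<1 on ℝ⁻.
x=-0.71: |R|=0.6037
R=1: x+28/45x²=0 ⇒ x=−45/28=-1.6071; min R=1−1/(4·28/45)=0.5982>−1
Confirm numerically:
  x=-1.521: |R|=0.91847 <1
  x=-1.503: |R|=0.90261 <1
  x=-1.129: |R|=0.66411 <1
  x=-1.042: |R|=0.63359 <1
  x=-2.160: |R|=1.74304 >1
  x=-2.086: |R|=1.62154 >1
  x=-1.931: |R|=1.38912 >1
So |R|<1 on (-1.6071, 0).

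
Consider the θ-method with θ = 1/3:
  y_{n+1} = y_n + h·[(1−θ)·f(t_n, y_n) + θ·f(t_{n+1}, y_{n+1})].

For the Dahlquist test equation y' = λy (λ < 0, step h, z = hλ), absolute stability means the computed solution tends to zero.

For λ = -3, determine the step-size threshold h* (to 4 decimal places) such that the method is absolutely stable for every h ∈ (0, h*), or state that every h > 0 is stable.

(-6.0000,0); λ=-3 ⇒ h* = (6)/3 = 2.0000.

Set f=λy, z=hλ:
  y_{n+1} = y_n + z·[2/3·y_n + 1/3·y_{n+1}] ⇒ (1 − 1/3z)y_{n+1} = (1 + 2/3z)y_n
  ⇒ R(z) = (1 + 2/3z)/(1 − 1/3z).

Solve |R(x)|<1 on ℝ⁻.
x=-0.4: |R|=0.6471
R=−1: 1+2/3x = −1+1/3x ⇒ -1/3x=2 ⇒ x=2/(-1/3)=-6.0000
Confirm numerically:
  x=-5.881: |R|=0.98660 <1
  x=-4.036: |R|=0.72086 <1
  x=-2.703: |R|=0.42188 <1
  x=-6.519: |R|=1.05452 >1
  x=-6.175: |R|=1.01907 >1
  x=-6.099: |R|=1.01088 >1
So |R|<1 on (-6.0000, 0).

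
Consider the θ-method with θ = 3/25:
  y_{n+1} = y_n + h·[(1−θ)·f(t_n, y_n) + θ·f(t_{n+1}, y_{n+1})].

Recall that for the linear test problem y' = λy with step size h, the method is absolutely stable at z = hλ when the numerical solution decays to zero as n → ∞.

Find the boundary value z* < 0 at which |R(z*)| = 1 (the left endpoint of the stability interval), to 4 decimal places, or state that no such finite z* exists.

Set f=λy, z=hλ:
  y_{n+1} = y_n + z·[22/25·y_n + 3/25·y_{n+1}] ⇒ (1 − 3/25z)y_{n+1} = (1 + 22/25z)y_n
  Hence R(z) = (1 + 22/25z)/(1 − 3/25z).

Find x<0 with |R(x)|<1.
x=-0.98: |R|=0.1231
R=−1: 1+22/25x = −1+3/25x ⇒ -19/25x=2 ⇒ x=2/(-19/25)=-2.6316
Confirm numerically:
  x=-2.055: |R|=0.64848 <1
  x=-1.948: |R|=0.57891 <1
  x=-1.509: |R|=0.27764 <1
  x=-1.204: |R|=0.05201 <1
  x=-3.175: |R|=1.29906 >1
  x=-2.799: |R|=1.09525 >1
Interval (-2.6316, 0).

z* = -2.6316.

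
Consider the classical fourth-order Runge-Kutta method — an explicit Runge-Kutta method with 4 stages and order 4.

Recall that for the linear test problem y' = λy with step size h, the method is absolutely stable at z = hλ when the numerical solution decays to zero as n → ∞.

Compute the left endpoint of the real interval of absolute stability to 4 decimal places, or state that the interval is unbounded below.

Test eqn y'=λy, z=hλ:
  order 4, 4-stage ⇒ R(z)=1+z+z^2/2+z^3/6+z^4/24
  (e.g. R(-1.47)=0.27559, |R|=0.27559)

Solve |R(x)|<1 on ℝ⁻.
x=-1.47: |R|=0.2756
|R(-2.78)|=0.9920 |R(-1.85)|=0.2940 |R(-1.04)|=0.3621
Bisect:
  x_lo=-3.2010 |R|=1.8303  x_hi=-0.2765 |R|=0.7584
  mid=-1.73878 |R|=0.27760 →hi
  mid=-2.46990 |R|=0.61969 →hi
  mid=-2.83546 |R|=1.07831 →lo
  mid=-2.65268 |R|=0.81779 →hi
  mid=-2.74407 |R|=0.93961 →hi
  mid=-2.78977 |R|=1.00677 →lo
  mid=-2.76692 |R|=0.97265 →hi
  ...
  [-2.78530,-2.78513] ⇒ x*=-2.7853
Stable set (-2.7853, 0).

z* = -2.7853.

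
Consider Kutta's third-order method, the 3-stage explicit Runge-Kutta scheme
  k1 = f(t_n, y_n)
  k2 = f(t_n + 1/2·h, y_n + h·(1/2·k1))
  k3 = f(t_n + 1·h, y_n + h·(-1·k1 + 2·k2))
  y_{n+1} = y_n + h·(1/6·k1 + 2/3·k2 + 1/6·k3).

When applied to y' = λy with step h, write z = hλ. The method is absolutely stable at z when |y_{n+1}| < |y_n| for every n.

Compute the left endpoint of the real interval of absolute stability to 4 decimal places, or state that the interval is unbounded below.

left endpoint -2.5127.

On y'=λy, z=hλ:
  order 3, 3-stage ⇒ R(z)=1+z+z^2/2+z^3/6
  (e.g. R(-1.49)=0.06873, |R|=0.06873)

Boundary: |R(x)|=1, x<0.
x=-1.49: |R|=0.0687
|R(-1.83)|=0.1770 |R(-1.17)|=0.2475 |R(-1.06)|=0.3033
Bisect:
  x_lo=-3.2833 |R|=2.7922  x_hi=-0.0587 |R|=0.9430
  mid=-1.67100 |R|=0.05252 →hi
  mid=-2.47714 |R|=0.94240 →hi
  mid=-2.88021 |R|=1.71458 →lo
  mid=-2.67867 |R|=1.29440 →lo
  mid=-2.57790 |R|=1.11039 →lo
  mid=-2.52752 |R|=1.02446 →lo
  mid=-2.50233 |R|=0.98295 →hi
  mid=-2.51492 |R|=1.00359 →lo
  mid=-2.50863 |R|=0.99324 →hi
  mid=-2.51178 |R|=0.99841 →hi
  ...
  [-2.51276,-2.51256] ⇒ x*=-2.5127
Interval (-2.5127, 0).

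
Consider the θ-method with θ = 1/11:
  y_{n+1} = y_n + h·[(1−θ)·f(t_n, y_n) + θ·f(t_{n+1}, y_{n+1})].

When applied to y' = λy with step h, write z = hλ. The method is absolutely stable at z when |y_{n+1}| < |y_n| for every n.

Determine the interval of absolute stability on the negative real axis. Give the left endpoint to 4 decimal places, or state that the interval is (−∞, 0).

Set f=λy, z=hλ:
  y_{n+1} = y_n + z·[10/11·y_n + 1/11·y_{n+1}] ⇒ (1 − 1/11z)y_{n+1} = (1 + 10/11z)y_n
  R(z) = (1 + 10/11z)/(1 − 1/11z).

Boundary: |R(x)|=1, x<0.
x=-0.42: |R|=0.5954
R=−1: 1+10/11x = −1+1/11x ⇒ -9/11x=2 ⇒ x=2/(-9/11)=-2.4444
Confirm numerically:
  x=-2.112: |R|=0.77181 <1
  x=-1.513: |R|=0.33006 <1
  x=-1.143: |R|=0.03541 <1
  x=-1.113: |R|=0.01073 <1
  x=-2.633: |R|=1.12448 >1
  x=-2.572: |R|=1.08459 >1
  x=-2.498: |R|=1.03571 >1
So |R|<1 on (-2.4444, 0).

z∈(-2.4444,0).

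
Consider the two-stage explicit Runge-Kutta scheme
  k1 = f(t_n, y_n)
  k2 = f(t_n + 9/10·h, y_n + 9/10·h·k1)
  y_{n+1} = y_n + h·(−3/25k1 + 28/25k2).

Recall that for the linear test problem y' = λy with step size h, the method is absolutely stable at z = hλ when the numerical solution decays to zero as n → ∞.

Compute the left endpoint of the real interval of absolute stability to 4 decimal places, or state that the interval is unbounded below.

left endpoint -0.9921.

On y'=λy, z=hλ:
  k1=λy_n ⇒ h·k1=z·y_n;  k2=λ(1+9/10z)y_n ⇒ h·k2=z(1+9/10z)y_n
  y_{n+1}/y_n = 1 − 3/25z + 28/25z(1+9/10z) = 1 + z + 126/125z²
  ⇒ R(z) = 1 + z + 126/125z².

Find x<0 with |R(x)|<1.
x=-1.05: |R|=1.0613
R=1: x+126/125x²=0 ⇒ x=−125/126=-0.9921; min R=1−1/(4·126/125)=0.7520>−1
Confirm numerically:
  x=-0.765: |R|=0.82491 <1
  x=-0.638: |R|=0.77230 <1
  x=-0.499: |R|=0.75199 <1
  x=-1.480: |R|=1.72792 >1
  x=-1.366: |R|=1.51488 >1
  x=-1.107: |R|=1.12825 >1
So |R|<1 on (-0.9921, 0).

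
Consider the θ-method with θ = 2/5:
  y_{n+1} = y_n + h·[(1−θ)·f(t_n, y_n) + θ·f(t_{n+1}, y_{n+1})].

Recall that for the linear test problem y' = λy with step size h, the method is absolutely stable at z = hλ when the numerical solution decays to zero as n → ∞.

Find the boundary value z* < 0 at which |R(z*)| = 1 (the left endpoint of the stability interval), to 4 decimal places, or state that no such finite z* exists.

z* = -10.0000.

On y'=λy, z=hλ:
  y_{n+1} = y_n + z·[3/5·y_n + 2/5·y_{n+1}] ⇒ (1 − 2/5z)y_{n+1} = (1 + 3/5z)y_n
  so R(z) = (1 + 3/5z)/(1 − 2/5z).

Solve |R(x)|<1 on ℝ⁻.
x=-1.65: |R|=0.0060
R=−1: 1+3/5x = −1+2/5x ⇒ -1/5x=2 ⇒ x=2/(-1/5)=-10.0000
Confirm numerically:
  x=-7.377: |R|=0.86722 <1
  x=-6.780: |R|=0.82651 <1
  x=-5.544: |R|=0.72302 <1
  x=-10.501: |R|=1.01927 >1
  x=-10.374: |R|=1.01453 >1
  x=-10.331: |R|=1.01290 >1
So |R|<1 on (-10.0000, 0).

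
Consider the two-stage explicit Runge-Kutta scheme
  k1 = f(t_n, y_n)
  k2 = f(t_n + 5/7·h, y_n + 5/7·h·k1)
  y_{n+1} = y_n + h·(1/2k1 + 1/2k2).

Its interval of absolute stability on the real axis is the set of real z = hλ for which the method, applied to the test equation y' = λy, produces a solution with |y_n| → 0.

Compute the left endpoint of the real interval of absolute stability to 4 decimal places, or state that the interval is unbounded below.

With y'=λy (z=hλ):
  k1=λy_n ⇒ h·k1=z·y_n;  k2=λ(1+5/7z)y_n ⇒ h·k2=z(1+5/7z)y_n
  y_{n+1}/y_n = 1 + 1/2z + 1/2z(1+5/7z) = 1 + z + 5/14z²
  Hence R(z) = 1 + z + 5/14z².

Need |R(x)|<1, x<0.
x=-0.68: |R|=0.4851
R=1: x+5/14x²=0 ⇒ x=−14/5=-2.8000; min R=1−1/(4·5/14)=0.3000>−1
Confirm numerically:
  x=-1.811: |R|=0.36033 <1
  x=-1.661: |R|=0.32433 <1
  x=-1.622: |R|=0.31760 <1
  x=-1.195: |R|=0.31501 <1
  x=-3.105: |R|=1.33822 >1
  x=-3.075: |R|=1.30201 >1
Interval (-2.8000, 0).

z* = -2.8000.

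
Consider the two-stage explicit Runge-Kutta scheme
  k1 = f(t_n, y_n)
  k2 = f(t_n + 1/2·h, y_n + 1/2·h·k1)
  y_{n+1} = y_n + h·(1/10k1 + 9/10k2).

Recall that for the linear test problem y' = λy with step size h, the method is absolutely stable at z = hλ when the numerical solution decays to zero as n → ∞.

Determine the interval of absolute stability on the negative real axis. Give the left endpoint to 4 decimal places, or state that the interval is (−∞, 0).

Set f=λy, z=hλ:
  k1=λy_n ⇒ h·k1=z·y_n;  k2=λ(1+1/2z)y_n ⇒ h·k2=z(1+1/2z)y_n
  y_{n+1}/y_n = 1 + 1/10z + 9/10z(1+1/2z) = 1 + z + 9/20z²
  R(z) = 1 + z + 9/20z².

Need |R(x)|<1, x<0.
x=-1.56: |R|=0.5351
R=1: x+9/20x²=0 ⇒ x=−20/9=-2.2222; min R=1−1/(4·9/20)=0.4444>−1
Confirm numerically:
  x=-2.183: |R|=0.96147 <1
  x=-1.855: |R|=0.69346 <1
  x=-1.795: |R|=0.65491 <1
  x=-2.675: |R|=1.54503 >1
  x=-2.277: |R|=1.05613 >1
  x=-2.252: |R|=1.03018 >1
Stable set (-2.2222, 0).

z∈(-2.2222,0).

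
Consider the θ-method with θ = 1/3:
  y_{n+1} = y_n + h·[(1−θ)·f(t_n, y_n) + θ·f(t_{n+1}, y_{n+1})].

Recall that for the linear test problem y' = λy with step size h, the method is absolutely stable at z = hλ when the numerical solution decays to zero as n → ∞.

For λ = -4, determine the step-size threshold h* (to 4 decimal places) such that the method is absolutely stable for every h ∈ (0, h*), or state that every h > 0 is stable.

On y'=λy, z=hλ:
  y_{n+1} = y_n + z·[2/3·y_n + 1/3·y_{n+1}] ⇒ (1 − 1/3z)y_{n+1} = (1 + 2/3z)y_n
  so R(z) = (1 + 2/3z)/(1 − 1/3z).

Solve |R(x)|<1 on ℝ⁻.
x=-0.54: |R|=0.5424
R=−1: 1+2/3x = −1+1/3x ⇒ -1/3x=2 ⇒ x=2/(-1/3)=-6.0000
Confirm numerically:
  x=-4.654: |R|=0.82414 <1
  x=-4.325: |R|=0.77133 <1
  x=-2.821: |R|=0.45387 <1
  x=-6.363: |R|=1.03877 >1
  x=-6.217: |R|=1.02354 >1
  x=-6.074: |R|=1.00816 >1
So |R|<1 on (-6.0000, 0).

(-6.0000,0); λ=-4 ⇒ h* = (6)/4 = 1.5000.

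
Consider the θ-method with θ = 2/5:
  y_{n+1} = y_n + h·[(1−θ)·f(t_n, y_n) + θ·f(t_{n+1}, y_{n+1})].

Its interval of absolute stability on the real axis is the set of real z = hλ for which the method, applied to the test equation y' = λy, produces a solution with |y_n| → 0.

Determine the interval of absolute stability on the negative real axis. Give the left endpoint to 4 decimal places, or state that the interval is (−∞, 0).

z∈(-10.0000,0).

Test eqn y'=λy, z=hλ:
  y_{n+1} = y_n + z·[3/5·y_n + 2/5·y_{n+1}] ⇒ (1 − 2/5z)y_{n+1} = (1 + 3/5z)y_n
  ⇒ R(z) = (1 + 3/5z)/(1 − 2/5z).

Find x<0 with |R(x)|<1.
x=-0.45: |R|=0.6186
R=−1: 1+3/5x = −1+2/5x ⇒ -1/5x=2 ⇒ x=2/(-1/5)=-10.0000
Confirm numerically:
  x=-9.520: |R|=0.98003 <1
  x=-8.832: |R|=0.94846 <1
  x=-6.168: |R|=0.77896 <1
  x=-4.263: |R|=0.57585 <1
  x=-10.593: |R|=1.02265 >1
  x=-10.422: |R|=1.01633 >1
Stable set (-10.0000, 0).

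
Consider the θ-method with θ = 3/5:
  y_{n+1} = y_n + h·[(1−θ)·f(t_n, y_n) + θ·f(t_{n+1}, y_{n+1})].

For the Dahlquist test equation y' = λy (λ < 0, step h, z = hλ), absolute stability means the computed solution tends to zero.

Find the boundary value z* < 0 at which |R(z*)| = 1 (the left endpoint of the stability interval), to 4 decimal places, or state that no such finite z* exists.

(−∞, 0) — no finite endpoint.

With y'=λy (z=hλ):
  y_{n+1} = y_n + z·[2/5·y_n + 3/5·y_{n+1}] ⇒ (1 − 3/5z)y_{n+1} = (1 + 2/5z)y_n
  R(z) = (1 + 2/5z)/(1 − 3/5z).

Find x<0 with |R(x)|<1.
x=-0.31: |R|=0.7386
x=-2: |R|=0.0909
x=-10: |R|=0.4286
x=-100: |R|=0.6393
θ=3/5≥1/2 ⇒ |1+2/5x|<|1−3/5x| ∀x<0 ⇒ stable on all of ℝ⁻.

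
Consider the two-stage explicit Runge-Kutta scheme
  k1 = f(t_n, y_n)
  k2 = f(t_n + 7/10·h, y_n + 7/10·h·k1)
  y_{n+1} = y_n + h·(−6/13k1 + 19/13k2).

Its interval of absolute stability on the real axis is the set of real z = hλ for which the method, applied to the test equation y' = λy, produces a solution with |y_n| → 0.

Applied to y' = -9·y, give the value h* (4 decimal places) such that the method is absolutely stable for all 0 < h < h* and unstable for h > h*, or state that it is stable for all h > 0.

(-0.9774,0); λ=-9 ⇒ h* = (130/133)/9 = 0.1086.

Set f=λy, z=hλ:
  k1=λy_n ⇒ h·k1=z·y_n;  k2=λ(1+7/10z)y_n ⇒ h·k2=z(1+7/10z)y_n
  y_{n+1}/y_n = 1 − 6/13z + 19/13z(1+7/10z) = 1 + z + 133/130z²
  R(z) = 1 + z + 133/130z².

Solve |R(x)|<1 on ℝ⁻.
x=-0.91: |R|=0.9372
R=1: x+133/130x²=0 ⇒ x=−130/133=-0.9774; min R=1−1/(4·133/130)=0.7556>−1
Confirm numerically:
  x=-0.947: |R|=0.97050 <1
  x=-0.791: |R|=0.84912 <1
  x=-0.748: |R|=0.82442 <1
  x=-0.481: |R|=0.75570 <1
  x=-1.135: |R|=1.18295 >1
  x=-0.998: |R|=1.02099 >1
Stable set (-0.9774, 0).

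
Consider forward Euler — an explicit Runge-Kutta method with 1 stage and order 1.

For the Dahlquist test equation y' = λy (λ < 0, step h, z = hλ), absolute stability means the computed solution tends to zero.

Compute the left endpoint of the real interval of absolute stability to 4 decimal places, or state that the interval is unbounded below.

With y'=λy (z=hλ):
  order 1, 1-stage ⇒ R(z)=1+z
  (e.g. R(-0.35)=0.65000, |R|=0.65000)

Need |R(x)|<1, x<0.
x=-0.35: |R|=0.6500
|R(-1.77)|=0.7700 |R(-1.7)|=0.7000 |R(-1.38)|=0.3800
Bisect:
  x_lo=-2.6309 |R|=1.6309  x_hi=-0.0841 |R|=0.9159
  mid=-1.35754 |R|=0.35754 →hi
  mid=-1.99424 |R|=0.99424 →hi
  mid=-2.31259 |R|=1.31259 →lo
  mid=-2.15341 |R|=1.15341 →lo
  mid=-2.07383 |R|=1.07383 →lo
  mid=-2.03403 |R|=1.03403 →lo
  mid=-2.01414 |R|=1.01414 →lo
  mid=-2.00419 |R|=1.00419 →lo
  mid=-1.99921 |R|=0.99921 →hi
  mid=-2.00170 |R|=1.00170 →lo
  ...
  [-2.00015,-1.99999] ⇒ x*=-2.0000
So |R|<1 on (-2.0000, 0).

left endpoint -2.0000.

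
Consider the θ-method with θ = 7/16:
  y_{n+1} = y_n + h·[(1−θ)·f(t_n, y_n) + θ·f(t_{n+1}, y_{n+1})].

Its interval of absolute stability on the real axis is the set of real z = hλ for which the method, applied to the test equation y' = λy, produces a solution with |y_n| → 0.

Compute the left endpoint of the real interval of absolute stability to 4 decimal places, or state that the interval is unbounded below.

With y'=λy (z=hλ):
  y_{n+1} = y_n + z·[9/16·y_n + 7/16·y_{n+1}] ⇒ (1 − 7/16z)y_{n+1} = (1 + 9/16z)y_n
  R(z) = (1 + 9/16z)/(1 − 7/16z).

Boundary: |R(x)|=1, x<0.
x=-0.76: |R|=0.4296
R=−1: 1+9/16x = −1+7/16x ⇒ -1/8x=2 ⇒ x=2/(-1/8)=-16.0000
Confirm numerically:
  x=-10.758: |R|=0.88518 <1
  x=-9.160: |R|=0.82926 <1
  x=-9.073: |R|=0.82576 <1
  x=-16.538: |R|=1.00817 >1
  x=-16.509: |R|=1.00774 >1
  x=-16.025: |R|=1.00039 >1
Interval (-16.0000, 0).

z* = -16.0000.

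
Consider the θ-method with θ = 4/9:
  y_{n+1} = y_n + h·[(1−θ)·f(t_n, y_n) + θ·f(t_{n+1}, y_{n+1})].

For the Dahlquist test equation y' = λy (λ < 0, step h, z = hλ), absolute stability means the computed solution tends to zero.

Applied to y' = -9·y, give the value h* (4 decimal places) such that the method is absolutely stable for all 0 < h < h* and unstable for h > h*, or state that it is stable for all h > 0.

With y'=λy (z=hλ):
  y_{n+1} = y_n + z·[5/9·y_n + 4/9·y_{n+1}] ⇒ (1 − 4/9z)y_{n+1} = (1 + 5/9z)y_n
  ⇒ R(z) = (1 + 5/9z)/(1 − 4/9z).

Boundary: |R(x)|=1, x<0.
x=-1.57: |R|=0.0753
R=−1: 1+5/9x = −1+4/9x ⇒ -1/9x=2 ⇒ x=2/(-1/9)=-18.0000
Confirm numerically:
  x=-16.872: |R|=0.98525 <1
  x=-12.657: |R|=0.91039 <1
  x=-10.318: |R|=0.84719 <1
  x=-18.590: |R|=1.00708 >1
  x=-18.566: |R|=1.00680 >1
  x=-18.333: |R|=1.00404 >1
So |R|<1 on (-18.0000, 0).

(-18.0000,0); λ=-9 ⇒ h* = (18)/9 = 2.0000.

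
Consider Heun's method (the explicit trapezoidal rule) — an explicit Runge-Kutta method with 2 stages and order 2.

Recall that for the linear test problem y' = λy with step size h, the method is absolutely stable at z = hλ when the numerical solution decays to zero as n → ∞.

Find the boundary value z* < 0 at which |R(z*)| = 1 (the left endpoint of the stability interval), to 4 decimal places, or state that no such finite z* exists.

Set f=λy, z=hλ:
  order 2, 2-stage ⇒ R(z)=1+z+z^2/2
  (e.g. R(-1.18)=0.51620, |R|=0.51620)

Find x<0 with |R(x)|<1.
x=-1.18: |R|=0.5162
|R(-2.37)|=1.4385 |R(-2.33)|=1.3845 |R(-0.63)|=0.5684
Bisect:
  x_lo=-2.5548 |R|=1.7087  x_hi=-0.1725 |R|=0.8423
  mid=-1.36368 |R|=0.56613 →hi
  mid=-1.95924 |R|=0.96008 →hi
  mid=-2.25703 |R|=1.29006 →lo
  mid=-2.10814 |R|=1.11398 →lo
  mid=-2.03369 |R|=1.03426 →lo
  mid=-1.99647 |R|=0.99647 →hi
  mid=-2.01508 |R|=1.01519 →lo
  mid=-2.00577 |R|=1.00579 →lo
  mid=-2.00112 |R|=1.00112 →lo
  mid=-1.99879 |R|=0.99879 →hi
  ...
  [-2.00010,-1.99996] ⇒ x*=-2.0000
Stable set (-2.0000, 0).

left endpoint -2.0000.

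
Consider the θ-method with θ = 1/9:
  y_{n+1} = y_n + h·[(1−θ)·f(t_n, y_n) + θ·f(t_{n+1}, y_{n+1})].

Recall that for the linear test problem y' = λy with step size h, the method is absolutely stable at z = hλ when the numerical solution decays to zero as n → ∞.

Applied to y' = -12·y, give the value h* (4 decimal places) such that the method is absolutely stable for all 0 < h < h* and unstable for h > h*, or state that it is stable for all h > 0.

On y'=λy, z=hλ:
  y_{n+1} = y_n + z·[8/9·y_n + 1/9·y_{n+1}] ⇒ (1 − 1/9z)y_{n+1} = (1 + 8/9z)y_n
  ⇒ R(z) = (1 + 8/9z)/(1 − 1/9z).

Solve |R(x)|<1 on ℝ⁻.
x=-1.75: |R|=0.4651
R=−1: 1+8/9x = −1+1/9x ⇒ -7/9x=2 ⇒ x=2/(-7/9)=-2.5714
Confirm numerically:
  x=-1.897: |R|=0.56676 <1
  x=-1.896: |R|=0.56608 <1
  x=-1.169: |R|=0.03462 <1
  x=-1.042: |R|=0.06612 <1
  x=-3.069: |R|=1.28859 >1
  x=-2.999: |R|=1.24944 >1
  x=-2.924: |R|=1.20698 >1
Interval (-2.5714, 0).

(-2.5714,0); λ=-12 ⇒ h* = (18/7)/12 = 0.2143.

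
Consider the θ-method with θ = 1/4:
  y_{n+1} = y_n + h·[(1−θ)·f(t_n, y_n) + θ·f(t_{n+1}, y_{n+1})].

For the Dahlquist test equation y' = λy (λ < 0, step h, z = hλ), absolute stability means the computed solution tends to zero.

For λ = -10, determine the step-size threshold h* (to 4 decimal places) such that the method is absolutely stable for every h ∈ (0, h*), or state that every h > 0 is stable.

With y'=λy (z=hλ):
  y_{n+1} = y_n + z·[3/4·y_n + 1/4·y_{n+1}] ⇒ (1 − 1/4z)y_{n+1} = (1 + 3/4z)y_n
  Hence R(z) = (1 + 3/4z)/(1 − 1/4z).

Find x<0 with |R(x)|<1.
x=-0.44: |R|=0.6036
R=−1: 1+3/4x = −1+1/4x ⇒ -1/2x=2 ⇒ x=2/(-1/2)=-4.0000
Confirm numerically:
  x=-3.011: |R|=0.71787 <1
  x=-2.983: |R|=0.70872 <1
  x=-2.904: |R|=0.68250 <1
  x=-1.669: |R|=0.17763 <1
  x=-4.414: |R|=1.09841 >1
  x=-4.402: |R|=1.09569 >1
  x=-4.047: |R|=1.01168 >1
Stable set (-4.0000, 0).

(-4.0000,0); λ=-10 ⇒ h* = (4)/10 = 0.4000.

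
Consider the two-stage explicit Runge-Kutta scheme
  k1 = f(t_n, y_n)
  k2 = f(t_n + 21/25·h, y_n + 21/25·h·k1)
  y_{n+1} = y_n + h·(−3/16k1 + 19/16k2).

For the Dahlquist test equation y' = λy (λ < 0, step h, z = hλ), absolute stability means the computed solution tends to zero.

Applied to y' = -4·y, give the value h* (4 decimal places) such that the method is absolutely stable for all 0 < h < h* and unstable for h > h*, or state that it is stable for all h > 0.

With y'=λy (z=hλ):
  k1=λy_n ⇒ h·k1=z·y_n;  k2=λ(1+21/25z)y_n ⇒ h·k2=z(1+21/25z)y_n
  y_{n+1}/y_n = 1 − 3/16z + 19/16z(1+21/25z) = 1 + z + 399/400z²
  R(z) = 1 + z + 399/400z².

Find x<0 with |R(x)|<1.
x=-1.63: |R|=2.0203
R=1: x+399/400x²=0 ⇒ x=−400/399=-1.0025; min R=1−1/(4·399/400)=0.7494>−1
Confirm numerically:
  x=-0.850: |R|=0.87069 <1
  x=-0.721: |R|=0.79754 <1
  x=-0.565: |R|=0.75343 <1
  x=-0.530: |R|=0.75020 <1
  x=-1.356: |R|=1.47814 >1
  x=-1.225: |R|=1.27187 >1
  x=-1.136: |R|=1.15127 >1
Stable set (-1.0025, 0).

(-1.0025,0); λ=-4 ⇒ h* = (400/399)/4 = 0.2506.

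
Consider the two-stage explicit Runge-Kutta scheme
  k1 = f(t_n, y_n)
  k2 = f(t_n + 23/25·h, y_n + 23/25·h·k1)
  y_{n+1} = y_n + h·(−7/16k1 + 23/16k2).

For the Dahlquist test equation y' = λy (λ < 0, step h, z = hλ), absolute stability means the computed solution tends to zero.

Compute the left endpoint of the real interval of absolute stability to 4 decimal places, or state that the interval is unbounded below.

left endpoint -0.7561.

With y'=λy (z=hλ):
  k1=λy_n ⇒ h·k1=z·y_n;  k2=λ(1+23/25z)y_n ⇒ h·k2=z(1+23/25z)y_n
  y_{n+1}/y_n = 1 − 7/16z + 23/16z(1+23/25z) = 1 + z + 529/400z²
  so R(z) = 1 + z + 529/400z².

Find x<0 with |R(x)|<1.
x=-0.86: |R|=1.1181
R=1: x+529/400x²=0 ⇒ x=−400/529=-0.7561; min R=1−1/(4·529/400)=0.8110>−1
Confirm numerically:
  x=-0.677: |R|=0.92914 <1
  x=-0.675: |R|=0.92756 <1
  x=-0.316: |R|=0.81606 <1
  x=-0.963: |R|=1.26345 >1
  x=-0.853: |R|=1.10926 >1
Stable set (-0.7561, 0).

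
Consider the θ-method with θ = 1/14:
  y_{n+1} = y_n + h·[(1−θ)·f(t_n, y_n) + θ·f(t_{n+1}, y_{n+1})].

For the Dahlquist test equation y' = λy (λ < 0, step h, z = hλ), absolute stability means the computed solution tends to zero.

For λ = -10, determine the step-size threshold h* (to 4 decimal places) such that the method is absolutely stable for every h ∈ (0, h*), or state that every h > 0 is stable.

(-2.3333,0); λ=-10 ⇒ h* = (7/3)/10 = 0.2333.

On y'=λy, z=hλ:
  y_{n+1} = y_n + z·[13/14·y_n + 1/14·y_{n+1}] ⇒ (1 − 1/14z)y_{n+1} = (1 + 13/14z)y_n
  R(z) = (1 + 13/14z)/(1 − 1/14z).

Need |R(x)|<1, x<0.
x=-1.72: |R|=0.5318
R=−1: 1+13/14x = −1+1/14x ⇒ -6/7x=2 ⇒ x=2/(-6/7)=-2.3333
Confirm numerically:
  x=-1.650: |R|=0.47604 <1
  x=-1.604: |R|=0.43912 <1
  x=-1.516: |R|=0.36788 <1
  x=-1.510: |R|=0.36299 <1
  x=-2.780: |R|=1.31943 >1
  x=-2.743: |R|=1.29362 >1
  x=-2.543: |R|=1.15209 >1
Stable set (-2.3333, 0).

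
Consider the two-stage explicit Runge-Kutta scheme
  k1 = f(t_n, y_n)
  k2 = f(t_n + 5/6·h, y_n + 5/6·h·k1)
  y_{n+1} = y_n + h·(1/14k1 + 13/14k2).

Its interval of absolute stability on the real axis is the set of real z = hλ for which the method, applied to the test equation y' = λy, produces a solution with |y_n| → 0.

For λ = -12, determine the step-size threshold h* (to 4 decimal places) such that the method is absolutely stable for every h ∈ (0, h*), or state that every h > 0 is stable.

With y'=λy (z=hλ):
  k1=λy_n ⇒ h·k1=z·y_n;  k2=λ(1+5/6z)y_n ⇒ h·k2=z(1+5/6z)y_n
  y_{n+1}/y_n = 1 + 1/14z + 13/14z(1+5/6z) = 1 + z + 65/84z²
  so R(z) = 1 + z + 65/84z².

Boundary: |R(x)|=1, x<0.
x=-1.05: |R|=0.8031
R=1: x+65/84x²=0 ⇒ x=−84/65=-1.2923; min R=1−1/(4·65/84)=0.6769>−1
Confirm numerically:
  x=-1.166: |R|=0.88604 <1
  x=-1.079: |R|=0.82190 <1
  x=-0.986: |R|=0.76629 <1
  x=-1.845: |R|=1.78907 >1
  x=-1.777: |R|=1.66648 >1
So |R|<1 on (-1.2923, 0).

(-1.2923,0); λ=-12 ⇒ h* = (84/65)/12 = 0.1077.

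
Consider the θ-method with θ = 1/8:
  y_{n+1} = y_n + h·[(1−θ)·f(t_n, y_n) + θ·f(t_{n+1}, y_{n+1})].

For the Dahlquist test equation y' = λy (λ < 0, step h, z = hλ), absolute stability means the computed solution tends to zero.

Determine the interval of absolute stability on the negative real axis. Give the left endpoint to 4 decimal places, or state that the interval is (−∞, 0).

On y'=λy, z=hλ:
  y_{n+1} = y_n + z·[7/8·y_n + 1/8·y_{n+1}] ⇒ (1 − 1/8z)y_{n+1} = (1 + 7/8z)y_n
  R(z) = (1 + 7/8z)/(1 − 1/8z).

Find x<0 with |R(x)|<1.
x=-0.66: |R|=0.3903
R=−1: 1+7/8x = −1+1/8x ⇒ -3/4x=2 ⇒ x=2/(-3/4)=-2.6667
Confirm numerically:
  x=-2.354: |R|=0.81881 <1
  x=-1.831: |R|=0.48998 <1
  x=-1.323: |R|=0.13526 <1
  x=-1.074: |R|=0.05312 <1
  x=-3.244: |R|=1.30808 >1
  x=-2.799: |R|=1.07353 >1
So |R|<1 on (-2.6667, 0).

z∈(-2.6667,0).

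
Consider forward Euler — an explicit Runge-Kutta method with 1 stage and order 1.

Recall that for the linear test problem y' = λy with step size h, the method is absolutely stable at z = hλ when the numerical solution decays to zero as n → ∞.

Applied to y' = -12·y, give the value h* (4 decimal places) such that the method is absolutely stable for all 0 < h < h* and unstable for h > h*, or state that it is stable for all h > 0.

Set f=λy, z=hλ:
  order 1, 1-stage ⇒ R(z)=1+z
  (e.g. R(-1.03)=-0.03000, |R|=0.03000)

Need |R(x)|<1, x<0.
x=-1.03: |R|=0.0300
|R(-1.99)|=0.9900 |R(-1.84)|=0.8400 |R(-1.51)|=0.5100
Bisect:
  x_lo=-2.8914 |R|=1.8914  x_hi=-0.3529 |R|=0.6471
  mid=-1.62212 |R|=0.62212 →hi
  mid=-2.25675 |R|=1.25675 →lo
  mid=-1.93943 |R|=0.93943 →hi
  mid=-2.09809 |R|=1.09809 →lo
  mid=-2.01876 |R|=1.01876 →lo
  mid=-1.97910 |R|=0.97910 →hi
  mid=-1.99893 |R|=0.99893 →hi
  mid=-2.00885 |R|=1.00885 →lo
  mid=-2.00389 |R|=1.00389 →lo
  ...
  [-2.00002,-1.99986] ⇒ x*=-2.0000
Stable set (-2.0000, 0).

(-2.0000,0); λ=-12 ⇒ h* = 0.1667.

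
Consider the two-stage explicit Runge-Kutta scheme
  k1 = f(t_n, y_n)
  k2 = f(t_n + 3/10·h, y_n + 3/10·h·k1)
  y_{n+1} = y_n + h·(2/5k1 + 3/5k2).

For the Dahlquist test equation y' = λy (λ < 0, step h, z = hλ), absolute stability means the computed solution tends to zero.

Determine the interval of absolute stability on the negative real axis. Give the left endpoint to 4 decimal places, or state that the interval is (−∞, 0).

Set f=λy, z=hλ:
  k1=λy_n ⇒ h·k1=z·y_n;  k2=λ(1+3/10z)y_n ⇒ h·k2=z(1+3/10z)y_n
  y_{n+1}/y_n = 1 + 2/5z + 3/5z(1+3/10z) = 1 + z + 9/50z²
  Hence R(z) = 1 + z + 9/50z².

Boundary: |R(x)|=1, x<0.
x=-0.96: |R|=0.2059
R=1: x+9/50x²=0 ⇒ x=−50/9=-5.5556; min R=1−1/(4·9/50)=-0.3889>−1
Confirm numerically:
  x=-5.038: |R|=0.53066 <1
  x=-3.984: |R|=0.12699 <1
  x=-3.705: |R|=0.23414 <1
  x=-5.992: |R|=1.47073 >1
  x=-5.867: |R|=1.32890 >1
  x=-5.807: |R|=1.26282 >1
Stable set (-5.5556, 0).

(-5.5556, 0).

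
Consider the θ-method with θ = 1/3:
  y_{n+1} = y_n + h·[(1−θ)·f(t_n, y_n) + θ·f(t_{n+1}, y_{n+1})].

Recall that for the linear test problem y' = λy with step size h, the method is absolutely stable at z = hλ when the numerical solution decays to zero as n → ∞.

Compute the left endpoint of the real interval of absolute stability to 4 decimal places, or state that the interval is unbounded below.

left endpoint -6.0000.

On y'=λy, z=hλ:
  y_{n+1} = y_n + z·[2/3·y_n + 1/3·y_{n+1}] ⇒ (1 − 1/3z)y_{n+1} = (1 + 2/3z)y_n
  R(z) = (1 + 2/3z)/(1 − 1/3z).

Find x<0 with |R(x)|<1.
x=-0.75: |R|=0.4000
R=−1: 1+2/3x = −1+1/3x ⇒ -1/3x=2 ⇒ x=2/(-1/3)=-6.0000
Confirm numerically:
  x=-4.886: |R|=0.85874 <1
  x=-4.617: |R|=0.81843 <1
  x=-4.182: |R|=0.74687 <1
  x=-4.084: |R|=0.72953 <1
  x=-6.491: |R|=1.05173 >1
  x=-6.488: |R|=1.05143 >1
  x=-6.439: |R|=1.04651 >1
Interval (-6.0000, 0).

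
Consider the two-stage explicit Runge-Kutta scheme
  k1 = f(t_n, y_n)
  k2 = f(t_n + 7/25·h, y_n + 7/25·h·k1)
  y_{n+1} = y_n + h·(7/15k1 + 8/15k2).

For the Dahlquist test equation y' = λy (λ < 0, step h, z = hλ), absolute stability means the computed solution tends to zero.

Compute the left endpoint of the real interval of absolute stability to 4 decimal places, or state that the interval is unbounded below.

Set f=λy, z=hλ:
  k1=λy_n ⇒ h·k1=z·y_n;  k2=λ(1+7/25z)y_n ⇒ h·k2=z(1+7/25z)y_n
  y_{n+1}/y_n = 1 + 7/15z + 8/15z(1+7/25z) = 1 + z + 56/375z²
  Hence R(z) = 1 + z + 56/375z².

Solve |R(x)|<1 on ℝ⁻.
x=-0.79: |R|=0.3032
R=1: x+56/375x²=0 ⇒ x=−375/56=-6.6964; min R=1−1/(4·56/375)=-0.6741>−1
Confirm numerically:
  x=-5.776: |R|=0.20608 <1
  x=-2.967: |R|=0.65241 <1
  x=-2.700: |R|=0.61136 <1
  x=-7.153: |R|=1.48770 >1
  x=-6.919: |R|=1.22997 >1
  x=-6.767: |R|=1.07132 >1
Stable set (-6.6964, 0).

z* = -6.6964.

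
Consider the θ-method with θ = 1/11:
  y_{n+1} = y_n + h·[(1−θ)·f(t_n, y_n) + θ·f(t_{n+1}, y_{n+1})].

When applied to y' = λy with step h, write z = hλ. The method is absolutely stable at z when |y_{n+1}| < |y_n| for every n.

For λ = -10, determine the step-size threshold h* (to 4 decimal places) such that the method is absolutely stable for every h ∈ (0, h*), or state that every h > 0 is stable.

(-2.4444,0); λ=-10 ⇒ h* = (22/9)/10 = 0.2444.

Set f=λy, z=hλ:
  y_{n+1} = y_n + z·[10/11·y_n + 1/11·y_{n+1}] ⇒ (1 − 1/11z)y_{n+1} = (1 + 10/11z)y_n
  R(z) = (1 + 10/11z)/(1 − 1/11z).

Find x<0 with |R(x)|<1.
x=-1.41: |R|=0.2498
R=−1: 1+10/11x = −1+1/11x ⇒ -9/11x=2 ⇒ x=2/(-9/11)=-2.4444
Confirm numerically:
  x=-2.390: |R|=0.96341 <1
  x=-1.944: |R|=0.65204 <1
  x=-1.102: |R|=0.00165 <1
  x=-2.902: |R|=1.29622 >1
  x=-2.682: |R|=1.15626 >1
  x=-2.623: |R|=1.11796 >1
Interval (-2.4444, 0).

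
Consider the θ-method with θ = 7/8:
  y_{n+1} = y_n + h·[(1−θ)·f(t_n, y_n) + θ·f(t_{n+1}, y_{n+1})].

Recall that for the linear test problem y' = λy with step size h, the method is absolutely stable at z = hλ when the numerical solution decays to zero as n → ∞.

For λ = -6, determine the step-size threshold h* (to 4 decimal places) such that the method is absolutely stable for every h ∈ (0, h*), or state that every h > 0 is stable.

interval (−∞, 0). Any h>0 works for λ=-6.

With y'=λy (z=hλ):
  y_{n+1} = y_n + z·[1/8·y_n + 7/8·y_{n+1}] ⇒ (1 − 7/8z)y_{n+1} = (1 + 1/8z)y_n
  Hence R(z) = (1 + 1/8z)/(1 − 7/8z).

Find x<0 with |R(x)|<1.
x=-0.77: |R|=0.5400
x=-2: |R|=0.2727
x=-10: |R|=0.0256
x=-100: |R|=0.1299
θ=7/8≥1/2 ⇒ |1+1/8x|<|1−7/8x| ∀x<0 ⇒ interval (−∞,0).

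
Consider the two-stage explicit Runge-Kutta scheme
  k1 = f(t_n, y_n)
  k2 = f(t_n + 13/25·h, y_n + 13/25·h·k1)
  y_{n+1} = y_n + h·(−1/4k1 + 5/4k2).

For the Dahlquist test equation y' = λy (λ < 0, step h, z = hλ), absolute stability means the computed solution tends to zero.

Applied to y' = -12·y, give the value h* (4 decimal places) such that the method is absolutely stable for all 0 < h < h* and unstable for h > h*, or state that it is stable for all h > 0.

Set f=λy, z=hλ:
  k1=λy_n ⇒ h·k1=z·y_n;  k2=λ(1+13/25z)y_n ⇒ h·k2=z(1+13/25z)y_n
  y_{n+1}/y_n = 1 − 1/4z + 5/4z(1+13/25z) = 1 + z + 13/20z²
  so R(z) = 1 + z + 13/20z².

Need |R(x)|<1, x<0.
x=-1.29: |R|=0.7917
R=1: x+13/20x²=0 ⇒ x=−20/13=-1.5385; min R=1−1/(4·13/20)=0.6154>−1
Confirm numerically:
  x=-1.483: |R|=0.94654 <1
  x=-1.044: |R|=0.66446 <1
  x=-0.683: |R|=0.62022 <1
  x=-1.861: |R|=1.39016 >1
  x=-1.752: |R|=1.24318 >1
  x=-1.629: |R|=1.09587 >1
Stable set (-1.5385, 0).

(-1.5385,0); λ=-12 ⇒ h* = (20/13)/12 = 0.1282.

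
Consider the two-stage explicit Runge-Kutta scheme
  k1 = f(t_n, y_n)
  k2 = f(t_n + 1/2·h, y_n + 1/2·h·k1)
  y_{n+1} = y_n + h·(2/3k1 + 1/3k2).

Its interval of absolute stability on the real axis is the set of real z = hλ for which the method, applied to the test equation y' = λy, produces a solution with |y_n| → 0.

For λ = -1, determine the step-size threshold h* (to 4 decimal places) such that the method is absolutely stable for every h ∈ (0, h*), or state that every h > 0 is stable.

(-6.0000,0); λ=-1 ⇒ h* = (6)/1 = 6.0000.

On y'=λy, z=hλ:
  k1=λy_n ⇒ h·k1=z·y_n;  k2=λ(1+1/2z)y_n ⇒ h·k2=z(1+1/2z)y_n
  y_{n+1}/y_n = 1 + 2/3z + 1/3z(1+1/2z) = 1 + z + 1/6z²
  so R(z) = 1 + z + 1/6z².

Need |R(x)|<1, x<0.
x=-1.26: |R|=0.0046
R=1: x+1/6x²=0 ⇒ x=−6=-6.0000; min R=1−1/(4·1/6)=-0.5000>−1
Confirm numerically:
  x=-5.867: |R|=0.86995 <1
  x=-5.611: |R|=0.63622 <1
  x=-5.592: |R|=0.61974 <1
  x=-5.485: |R|=0.52920 <1
  x=-6.180: |R|=1.18540 >1
  x=-6.071: |R|=1.07184 >1
Stable set (-6.0000, 0).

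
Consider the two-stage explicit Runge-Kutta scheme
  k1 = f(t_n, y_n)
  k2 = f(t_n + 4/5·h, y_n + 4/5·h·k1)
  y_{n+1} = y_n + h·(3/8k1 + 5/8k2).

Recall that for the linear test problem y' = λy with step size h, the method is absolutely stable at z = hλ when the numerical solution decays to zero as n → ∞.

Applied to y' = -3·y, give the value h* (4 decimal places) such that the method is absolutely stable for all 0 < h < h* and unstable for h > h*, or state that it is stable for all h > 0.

(-2.0000,0); λ=-3 ⇒ h* = (2)/3 = 0.6667.

Test eqn y'=λy, z=hλ:
  k1=λy_n ⇒ h·k1=z·y_n;  k2=λ(1+4/5z)y_n ⇒ h·k2=z(1+4/5z)y_n
  y_{n+1}/y_n = 1 + 3/8z + 5/8z(1+4/5z) = 1 + z + 1/2z²
  R(z) = 1 + z + 1/2z².

Boundary: |R(x)|=1, x<0.
x=-0.75: |R|=0.5312
R=1: x+1/2x²=0 ⇒ x=−2=-2.0000; min R=1−1/(4·1/2)=0.5000>−1
Confirm numerically:
  x=-1.709: |R|=0.75134 <1
  x=-1.617: |R|=0.69034 <1
  x=-1.567: |R|=0.66074 <1
  x=-2.295: |R|=1.33851 >1
  x=-2.288: |R|=1.32947 >1
Interval (-2.0000, 0).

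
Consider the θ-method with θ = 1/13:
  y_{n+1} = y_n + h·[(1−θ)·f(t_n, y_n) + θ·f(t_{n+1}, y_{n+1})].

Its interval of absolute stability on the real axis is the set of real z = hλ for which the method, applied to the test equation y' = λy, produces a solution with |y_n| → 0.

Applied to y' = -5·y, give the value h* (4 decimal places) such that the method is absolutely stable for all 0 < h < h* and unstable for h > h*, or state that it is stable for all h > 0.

With y'=λy (z=hλ):
  y_{n+1} = y_n + z·[12/13·y_n + 1/13·y_{n+1}] ⇒ (1 − 1/13z)y_{n+1} = (1 + 12/13z)y_n
  so R(z) = (1 + 12/13z)/(1 − 1/13z).

Solve |R(x)|<1 on ℝ⁻.
x=-1.19: |R|=0.0902
R=−1: 1+12/13x = −1+1/13x ⇒ -11/13x=2 ⇒ x=2/(-11/13)=-2.3636
Confirm numerically:
  x=-2.177: |R|=0.86473 <1
  x=-1.893: |R|=0.65239 <1
  x=-1.072: |R|=0.00966 <1
  x=-2.914: |R|=1.38042 >1
  x=-2.870: |R|=1.35098 >1
  x=-2.790: |R|=1.29702 >1
Stable set (-2.3636, 0).

(-2.3636,0); λ=-5 ⇒ h* = (26/11)/5 = 0.4727.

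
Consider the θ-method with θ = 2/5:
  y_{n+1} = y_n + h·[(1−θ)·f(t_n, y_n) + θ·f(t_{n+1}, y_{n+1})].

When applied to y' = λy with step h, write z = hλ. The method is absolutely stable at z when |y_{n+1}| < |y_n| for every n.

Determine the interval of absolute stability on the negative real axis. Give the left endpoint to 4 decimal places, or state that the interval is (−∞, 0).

(-10.0000, 0).

Set f=λy, z=hλ:
  y_{n+1} = y_n + z·[3/5·y_n + 2/5·y_{n+1}] ⇒ (1 − 2/5z)y_{n+1} = (1 + 3/5z)y_n
  Hence R(z) = (1 + 3/5z)/(1 − 2/5z).

Boundary: |R(x)|=1, x<0.
x=-1.25: |R|=0.1667
R=−1: 1+3/5x = −1+2/5x ⇒ -1/5x=2 ⇒ x=2/(-1/5)=-10.0000
Confirm numerically:
  x=-5.962: |R|=0.76140 <1
  x=-5.928: |R|=0.75842 <1
  x=-4.670: |R|=0.62831 <1
  x=-10.211: |R|=1.00830 >1
  x=-10.202: |R|=1.00795 >1
  x=-10.052: |R|=1.00207 >1
Stable set (-10.0000, 0).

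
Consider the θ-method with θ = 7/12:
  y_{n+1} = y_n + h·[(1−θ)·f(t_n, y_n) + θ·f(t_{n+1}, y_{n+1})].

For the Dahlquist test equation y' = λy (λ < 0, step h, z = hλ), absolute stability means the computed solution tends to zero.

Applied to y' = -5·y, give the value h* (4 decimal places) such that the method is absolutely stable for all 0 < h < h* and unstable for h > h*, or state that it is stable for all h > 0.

interval (−∞, 0). Any h>0 works for λ=-5.

With y'=λy (z=hλ):
  y_{n+1} = y_n + z·[5/12·y_n + 7/12·y_{n+1}] ⇒ (1 − 7/12z)y_{n+1} = (1 + 5/12z)y_n
  Hence R(z) = (1 + 5/12z)/(1 − 7/12z).

Need |R(x)|<1, x<0.
x=-0.92: |R|=0.4013
x=-2: |R|=0.0769
x=-10: |R|=0.4634
x=-100: |R|=0.6854
θ=7/12≥1/2 ⇒ |1+5/12x|<|1−7/12x| ∀x<0 ⇒ unbounded interval.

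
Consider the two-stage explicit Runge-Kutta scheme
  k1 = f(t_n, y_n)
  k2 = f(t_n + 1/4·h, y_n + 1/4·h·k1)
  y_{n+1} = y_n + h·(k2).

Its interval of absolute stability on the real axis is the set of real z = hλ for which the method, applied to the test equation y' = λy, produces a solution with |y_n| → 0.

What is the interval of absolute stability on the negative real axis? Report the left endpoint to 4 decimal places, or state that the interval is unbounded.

With y'=λy (z=hλ):
  k1=λy_n ⇒ h·k1=z·y_n;  k2=λ(1+1/4z)y_n ⇒ h·k2=z(1+1/4z)y_n
  y_{n+1}/y_n = 1 + z(1+1/4z) = 1 + z + 1/4z²
  R(z) = 1 + z + 1/4z².

Boundary: |R(x)|=1, x<0.
x=-0.7: |R|=0.4225
R=1: x+1/4x²=0 ⇒ x=−4=-4.0000; min R=1−1/(4·1/4)=0.0000>−1
Confirm numerically:
  x=-3.401: |R|=0.49070 <1
  x=-3.172: |R|=0.34340 <1
  x=-2.011: |R|=0.00003 <1
  x=-4.573: |R|=1.65508 >1
  x=-4.461: |R|=1.51413 >1
  x=-4.189: |R|=1.19793 >1
Stable set (-4.0000, 0).

(-4.0000, 0).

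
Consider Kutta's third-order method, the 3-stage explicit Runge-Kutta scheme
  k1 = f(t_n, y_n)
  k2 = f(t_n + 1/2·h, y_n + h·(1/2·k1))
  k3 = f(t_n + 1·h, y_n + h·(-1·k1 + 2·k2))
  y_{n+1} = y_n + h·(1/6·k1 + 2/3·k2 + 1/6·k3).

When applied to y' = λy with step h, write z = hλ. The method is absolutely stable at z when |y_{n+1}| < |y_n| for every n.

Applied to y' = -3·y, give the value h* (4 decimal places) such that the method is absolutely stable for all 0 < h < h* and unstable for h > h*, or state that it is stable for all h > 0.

(-2.5127,0); λ=-3 ⇒ h* = 0.8376.

Test eqn y'=λy, z=hλ:
  order 3, 3-stage ⇒ R(z)=1+z+z^2/2+z^3/6
  (e.g. R(-0.41)=0.66256, |R|=0.66256)

Boundary: |R(x)|=1, x<0.
x=-0.41: |R|=0.6626
|R(-1.22)|=0.2216 |R(-0.98)|=0.3433 |R(-0.56)|=0.5675
Bisect:
  x_lo=-3.2720 |R|=2.7574  x_hi=-0.3718 |R|=0.6887
  mid=-1.82192 |R|=0.17017 →hi
  mid=-2.54697 |R|=1.05716 →lo
  mid=-2.18444 |R|=0.53583 →hi
  mid=-2.36571 |R|=0.77406 →hi
  mid=-2.45634 |R|=0.90963 →hi
  mid=-2.50165 |R|=0.98186 →hi
  mid=-2.52431 |R|=1.01912 →lo
  mid=-2.51298 |R|=1.00039 →lo
  ...
  [-2.51281,-2.51263] ⇒ x*=-2.5127
So |R|<1 on (-2.5127, 0).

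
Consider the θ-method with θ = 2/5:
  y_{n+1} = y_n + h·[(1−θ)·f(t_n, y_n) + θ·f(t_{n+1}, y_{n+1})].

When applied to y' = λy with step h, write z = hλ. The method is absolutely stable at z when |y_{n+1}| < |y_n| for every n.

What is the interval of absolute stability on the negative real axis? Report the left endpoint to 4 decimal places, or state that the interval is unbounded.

(-10.0000, 0).

On y'=λy, z=hλ:
  y_{n+1} = y_n + z·[3/5·y_n + 2/5·y_{n+1}] ⇒ (1 − 2/5z)y_{n+1} = (1 + 3/5z)y_n
  ⇒ R(z) = (1 + 3/5z)/(1 − 2/5z).

Boundary: |R(x)|=1, x<0.
x=-1.14: |R|=0.2170
R=−1: 1+3/5x = −1+2/5x ⇒ -1/5x=2 ⇒ x=2/(-1/5)=-10.0000
Confirm numerically:
  x=-9.170: |R|=0.96444 <1
  x=-8.639: |R|=0.93891 <1
  x=-7.716: |R|=0.88821 <1
  x=-6.814: |R|=0.82897 <1
  x=-10.589: |R|=1.02250 >1
  x=-10.407: |R|=1.01577 >1
  x=-10.122: |R|=1.00483 >1
Interval (-10.0000, 0).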